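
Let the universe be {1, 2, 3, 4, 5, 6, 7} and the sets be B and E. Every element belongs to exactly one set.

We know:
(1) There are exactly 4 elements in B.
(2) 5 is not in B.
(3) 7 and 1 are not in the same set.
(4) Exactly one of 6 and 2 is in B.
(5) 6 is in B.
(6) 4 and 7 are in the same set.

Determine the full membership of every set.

From (2): 5 ∉ B.
From (5): 6 ∈ B.
(4) (exactly one): 2 ∉ B.
Only one set left: 2 ∈ E.
Only one set left: 5 ∈ E.
Suppose 1 ∈ B: no assignment then satisfies all the clues, so 1 ∉ B.

B = {3, 4, 6, 7}; E = {1, 2, 5}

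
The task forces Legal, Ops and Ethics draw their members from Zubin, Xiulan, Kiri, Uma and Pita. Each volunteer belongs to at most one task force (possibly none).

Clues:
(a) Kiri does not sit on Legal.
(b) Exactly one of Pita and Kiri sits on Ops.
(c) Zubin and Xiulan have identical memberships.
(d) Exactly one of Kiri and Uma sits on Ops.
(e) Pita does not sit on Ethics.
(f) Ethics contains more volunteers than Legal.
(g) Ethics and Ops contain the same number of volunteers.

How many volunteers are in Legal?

0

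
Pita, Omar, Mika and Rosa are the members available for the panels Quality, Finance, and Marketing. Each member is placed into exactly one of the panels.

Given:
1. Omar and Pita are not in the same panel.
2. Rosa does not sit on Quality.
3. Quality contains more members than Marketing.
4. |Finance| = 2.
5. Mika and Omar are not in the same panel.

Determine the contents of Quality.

Quality = {Mika, Pita}

From (2): Rosa ∉ Quality.
Suppose Pita ∉ Quality: no assignment then satisfies all the clues, so Pita ∈ Quality.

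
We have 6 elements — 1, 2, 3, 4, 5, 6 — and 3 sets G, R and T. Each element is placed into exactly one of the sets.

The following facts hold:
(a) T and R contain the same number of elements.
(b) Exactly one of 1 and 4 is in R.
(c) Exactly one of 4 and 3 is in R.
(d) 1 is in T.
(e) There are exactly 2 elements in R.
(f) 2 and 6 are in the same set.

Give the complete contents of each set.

G = {2, 6}; R = {4, 5}; T = {1, 3}

From (d): 1 ∈ T.
(b) (exactly one): 4 ∈ R.
(c) (exactly one): 3 ∉ R.
Suppose 2 ∉ G: no assignment then satisfies all the clues, so 2 ∈ G.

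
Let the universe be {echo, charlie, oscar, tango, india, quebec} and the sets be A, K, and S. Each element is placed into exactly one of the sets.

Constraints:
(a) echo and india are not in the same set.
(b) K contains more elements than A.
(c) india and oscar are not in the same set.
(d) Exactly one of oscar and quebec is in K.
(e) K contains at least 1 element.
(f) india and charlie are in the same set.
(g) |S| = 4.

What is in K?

K = {echo, oscar}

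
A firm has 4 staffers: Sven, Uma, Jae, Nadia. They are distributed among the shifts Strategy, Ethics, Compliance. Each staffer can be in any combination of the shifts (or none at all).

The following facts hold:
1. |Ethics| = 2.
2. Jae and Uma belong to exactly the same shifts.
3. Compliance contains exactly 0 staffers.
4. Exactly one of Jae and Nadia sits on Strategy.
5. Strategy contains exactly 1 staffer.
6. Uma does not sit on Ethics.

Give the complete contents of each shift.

Strategy = {Nadia}; Ethics = {Nadia, Sven}; Compliance = {}

From (6): Uma ∉ Ethics.
(2): Jae matches Uma: Jae ∉ Ethics.
(3): Compliance already has 0, so the rest are out.
(1): only 2 candidates remain for Ethics, so all are in.
Suppose Sven ∈ Strategy: no assignment then satisfies all the clues, so Sven ∉ Strategy.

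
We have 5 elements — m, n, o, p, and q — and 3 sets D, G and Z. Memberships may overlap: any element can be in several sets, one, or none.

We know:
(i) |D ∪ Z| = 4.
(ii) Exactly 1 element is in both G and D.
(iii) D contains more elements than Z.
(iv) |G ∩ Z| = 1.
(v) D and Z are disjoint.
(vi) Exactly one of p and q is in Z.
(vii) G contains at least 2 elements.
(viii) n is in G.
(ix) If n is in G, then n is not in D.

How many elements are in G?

3

From (viii): n ∈ G.
(ix): n ∉ D.
Suppose m ∉ D: no assignment then satisfies all the clues, so m ∈ D.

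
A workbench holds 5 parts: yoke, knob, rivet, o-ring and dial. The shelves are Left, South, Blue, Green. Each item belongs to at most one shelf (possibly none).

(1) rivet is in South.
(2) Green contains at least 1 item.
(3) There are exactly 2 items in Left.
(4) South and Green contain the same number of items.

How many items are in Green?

From (1): rivet ∈ South.
Suppose yoke ∈ South: no assignment then satisfies all the clues, so yoke ∉ South.

1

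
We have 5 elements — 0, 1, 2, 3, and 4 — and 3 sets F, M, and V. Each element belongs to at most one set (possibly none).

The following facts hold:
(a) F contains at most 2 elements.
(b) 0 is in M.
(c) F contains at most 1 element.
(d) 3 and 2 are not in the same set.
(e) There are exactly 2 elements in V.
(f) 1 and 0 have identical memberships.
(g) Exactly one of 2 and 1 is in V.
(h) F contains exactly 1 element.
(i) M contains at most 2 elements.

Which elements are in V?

V = {2, 4}

From (b): 0 ∈ M.
(f): 1 matches 0: 1 ∉ F.
(f): 1 matches 0: 1 ∈ M.
(g) (exactly one): 2 ∈ V.
(i): M already has 2, so the rest are out.
(d): 3 ∉ V.
(e): only 2 candidates remain for V, so all are in.
(h): only 1 candidates remain for F, so all are in.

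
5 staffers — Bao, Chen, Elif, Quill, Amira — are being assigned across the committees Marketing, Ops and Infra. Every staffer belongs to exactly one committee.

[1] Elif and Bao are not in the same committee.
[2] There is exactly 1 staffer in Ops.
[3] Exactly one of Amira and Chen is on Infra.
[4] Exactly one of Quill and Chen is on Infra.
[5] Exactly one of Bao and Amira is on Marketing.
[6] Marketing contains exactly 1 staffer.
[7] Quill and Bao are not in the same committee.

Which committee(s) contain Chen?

Chen: Ops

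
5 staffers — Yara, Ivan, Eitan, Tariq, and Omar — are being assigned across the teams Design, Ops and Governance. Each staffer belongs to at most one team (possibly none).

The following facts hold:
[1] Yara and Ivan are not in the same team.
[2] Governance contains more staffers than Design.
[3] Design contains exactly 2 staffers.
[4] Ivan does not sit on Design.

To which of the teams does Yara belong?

From (4): Ivan ∉ Design.
Suppose Yara ∉ Design: no assignment then satisfies all the clues, so Yara ∈ Design.

Yara: Design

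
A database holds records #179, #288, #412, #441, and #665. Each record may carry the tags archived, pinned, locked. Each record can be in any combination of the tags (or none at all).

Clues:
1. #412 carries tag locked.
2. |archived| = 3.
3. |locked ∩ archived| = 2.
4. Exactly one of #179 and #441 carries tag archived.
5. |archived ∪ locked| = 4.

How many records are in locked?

3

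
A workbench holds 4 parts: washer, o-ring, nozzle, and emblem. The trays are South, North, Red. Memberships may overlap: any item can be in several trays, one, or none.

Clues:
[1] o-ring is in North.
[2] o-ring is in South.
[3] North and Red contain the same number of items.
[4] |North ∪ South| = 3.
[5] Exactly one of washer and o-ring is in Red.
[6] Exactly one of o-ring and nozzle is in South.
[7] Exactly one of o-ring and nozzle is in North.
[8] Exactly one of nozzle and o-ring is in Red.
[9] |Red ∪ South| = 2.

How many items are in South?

2

From (1): o-ring ∈ North.
From (2): o-ring ∈ South.
(6) (exactly one): nozzle ∉ South.
(7) (exactly one): nozzle ∉ North.
Suppose washer ∈ South: no assignment then satisfies all the clues, so washer ∉ South.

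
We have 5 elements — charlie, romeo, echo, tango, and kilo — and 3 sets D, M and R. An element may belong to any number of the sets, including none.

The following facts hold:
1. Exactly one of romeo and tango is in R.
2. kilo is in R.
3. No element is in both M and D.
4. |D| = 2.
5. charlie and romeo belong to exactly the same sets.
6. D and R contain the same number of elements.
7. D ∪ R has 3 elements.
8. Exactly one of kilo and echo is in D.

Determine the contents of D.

D = {echo, tango}

From (2): kilo ∈ R.
Suppose charlie ∈ D: no assignment then satisfies all the clues, so charlie ∉ D.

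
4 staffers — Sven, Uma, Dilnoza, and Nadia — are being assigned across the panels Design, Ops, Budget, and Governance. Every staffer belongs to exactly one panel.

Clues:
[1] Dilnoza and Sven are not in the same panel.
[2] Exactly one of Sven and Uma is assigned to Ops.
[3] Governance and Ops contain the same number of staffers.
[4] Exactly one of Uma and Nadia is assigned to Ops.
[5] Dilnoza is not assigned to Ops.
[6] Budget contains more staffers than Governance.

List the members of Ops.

Ops = {Uma}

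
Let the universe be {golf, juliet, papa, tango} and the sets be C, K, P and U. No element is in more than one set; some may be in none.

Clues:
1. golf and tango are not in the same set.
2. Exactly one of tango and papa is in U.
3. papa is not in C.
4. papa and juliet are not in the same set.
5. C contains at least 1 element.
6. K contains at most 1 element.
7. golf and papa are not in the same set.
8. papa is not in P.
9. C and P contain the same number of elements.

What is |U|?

1

From (3): papa ∉ C.
From (8): papa ∉ P.
Suppose golf ∈ U: no assignment then satisfies all the clues, so golf ∉ U.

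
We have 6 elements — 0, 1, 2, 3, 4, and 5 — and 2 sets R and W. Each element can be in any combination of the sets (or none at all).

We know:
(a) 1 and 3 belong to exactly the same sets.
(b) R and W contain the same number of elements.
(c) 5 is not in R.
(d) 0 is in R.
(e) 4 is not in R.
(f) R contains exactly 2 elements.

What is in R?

R = {0, 2}

From (c): 5 ∉ R.
From (d): 0 ∈ R.
From (e): 4 ∉ R.
Suppose 1 ∈ R: no assignment then satisfies all the clues, so 1 ∉ R.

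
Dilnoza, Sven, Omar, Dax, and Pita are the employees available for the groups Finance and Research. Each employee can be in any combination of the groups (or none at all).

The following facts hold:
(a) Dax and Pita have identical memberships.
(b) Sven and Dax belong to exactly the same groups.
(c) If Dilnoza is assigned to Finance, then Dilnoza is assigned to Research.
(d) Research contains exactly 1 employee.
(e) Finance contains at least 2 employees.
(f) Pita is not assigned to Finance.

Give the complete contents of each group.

Finance = {Dilnoza, Omar}; Research = {Dilnoza}

From (f): Pita ∉ Finance.
(a): Dax matches Pita: Dax ∉ Finance.
(b): Sven matches Dax: Sven ∉ Finance.
(e): only 2 candidates remain for Finance, so all are in.
(c): Dilnoza ∈ Research.
(d): Research already has 1, so the rest are out.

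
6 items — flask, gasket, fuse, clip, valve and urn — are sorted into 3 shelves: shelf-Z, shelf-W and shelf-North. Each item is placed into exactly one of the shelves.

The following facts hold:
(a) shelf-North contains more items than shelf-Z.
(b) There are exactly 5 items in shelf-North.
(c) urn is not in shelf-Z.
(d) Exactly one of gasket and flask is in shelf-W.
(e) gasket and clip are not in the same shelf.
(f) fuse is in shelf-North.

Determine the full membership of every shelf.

shelf-Z = {}; shelf-W = {gasket}; shelf-North = {clip, flask, fuse, urn, valve}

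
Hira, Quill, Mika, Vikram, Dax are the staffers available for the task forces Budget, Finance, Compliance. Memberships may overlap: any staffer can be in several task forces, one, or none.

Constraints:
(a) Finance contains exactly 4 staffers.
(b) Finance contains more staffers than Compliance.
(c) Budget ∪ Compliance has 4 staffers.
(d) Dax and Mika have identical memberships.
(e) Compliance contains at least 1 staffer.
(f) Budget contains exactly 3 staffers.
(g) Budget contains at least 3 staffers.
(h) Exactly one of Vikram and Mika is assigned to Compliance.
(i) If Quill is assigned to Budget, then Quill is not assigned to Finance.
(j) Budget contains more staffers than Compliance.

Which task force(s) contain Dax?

Dax: Budget, Finance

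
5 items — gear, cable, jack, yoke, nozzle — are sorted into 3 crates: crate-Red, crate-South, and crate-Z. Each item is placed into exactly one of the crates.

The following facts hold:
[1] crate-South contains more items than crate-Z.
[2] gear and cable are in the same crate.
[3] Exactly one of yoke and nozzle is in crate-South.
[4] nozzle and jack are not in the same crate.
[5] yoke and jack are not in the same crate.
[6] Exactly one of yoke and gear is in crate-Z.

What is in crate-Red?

crate-Red = {jack}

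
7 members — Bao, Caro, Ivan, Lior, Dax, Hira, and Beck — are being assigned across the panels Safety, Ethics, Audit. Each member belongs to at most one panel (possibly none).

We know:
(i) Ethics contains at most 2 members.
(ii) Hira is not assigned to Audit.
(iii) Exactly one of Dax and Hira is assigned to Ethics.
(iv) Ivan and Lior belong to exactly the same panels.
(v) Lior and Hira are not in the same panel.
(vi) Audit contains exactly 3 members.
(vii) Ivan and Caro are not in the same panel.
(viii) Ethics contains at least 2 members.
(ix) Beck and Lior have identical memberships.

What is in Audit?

Audit = {Beck, Ivan, Lior}

From (ii): Hira ∉ Audit.
Suppose Bao ∈ Audit: no assignment then satisfies all the clues, so Bao ∉ Audit.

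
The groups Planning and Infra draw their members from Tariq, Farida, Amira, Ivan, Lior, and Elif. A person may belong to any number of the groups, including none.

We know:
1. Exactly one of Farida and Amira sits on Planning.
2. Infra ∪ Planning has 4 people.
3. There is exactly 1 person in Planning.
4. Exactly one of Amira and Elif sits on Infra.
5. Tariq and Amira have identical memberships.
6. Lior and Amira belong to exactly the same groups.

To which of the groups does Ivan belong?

Ivan: none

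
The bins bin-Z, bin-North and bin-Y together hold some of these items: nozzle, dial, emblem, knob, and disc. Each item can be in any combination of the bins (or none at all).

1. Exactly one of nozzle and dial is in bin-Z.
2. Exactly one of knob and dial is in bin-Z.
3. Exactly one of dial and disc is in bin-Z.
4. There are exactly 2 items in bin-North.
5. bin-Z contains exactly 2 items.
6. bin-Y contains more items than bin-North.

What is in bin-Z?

bin-Z = {dial, emblem}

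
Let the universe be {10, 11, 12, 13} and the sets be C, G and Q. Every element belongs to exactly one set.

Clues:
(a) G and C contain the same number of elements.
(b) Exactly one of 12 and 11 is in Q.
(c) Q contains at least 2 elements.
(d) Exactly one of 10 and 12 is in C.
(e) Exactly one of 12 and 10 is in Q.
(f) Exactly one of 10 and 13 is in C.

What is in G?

G = {11}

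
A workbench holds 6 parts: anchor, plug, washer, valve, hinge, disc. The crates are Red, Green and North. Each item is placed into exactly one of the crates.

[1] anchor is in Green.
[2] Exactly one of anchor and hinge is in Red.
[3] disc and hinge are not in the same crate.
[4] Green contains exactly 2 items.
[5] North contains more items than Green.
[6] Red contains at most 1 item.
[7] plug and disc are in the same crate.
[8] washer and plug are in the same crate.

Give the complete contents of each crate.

From (1): anchor ∈ Green.
(2) (exactly one): hinge ∈ Red.
(3): disc ∉ Red.
(6): Red already has 1, so the rest are out.
Suppose plug ∈ Green: no assignment then satisfies all the clues, so plug ∉ Green.

Red = {hinge}; Green = {anchor, valve}; North = {disc, plug, washer}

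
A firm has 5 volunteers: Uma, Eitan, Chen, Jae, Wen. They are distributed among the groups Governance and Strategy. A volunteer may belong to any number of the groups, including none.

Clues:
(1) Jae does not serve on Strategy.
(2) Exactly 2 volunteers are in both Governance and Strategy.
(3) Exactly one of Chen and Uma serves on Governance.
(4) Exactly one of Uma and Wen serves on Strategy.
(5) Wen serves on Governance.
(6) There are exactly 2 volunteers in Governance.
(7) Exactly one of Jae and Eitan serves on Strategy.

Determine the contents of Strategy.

Strategy = {Chen, Eitan, Wen}

From (1): Jae ∉ Strategy.
From (5): Wen ∈ Governance.
(7) (exactly one): Eitan ∈ Strategy.
Suppose Uma ∈ Strategy: no assignment then satisfies all the clues, so Uma ∉ Strategy.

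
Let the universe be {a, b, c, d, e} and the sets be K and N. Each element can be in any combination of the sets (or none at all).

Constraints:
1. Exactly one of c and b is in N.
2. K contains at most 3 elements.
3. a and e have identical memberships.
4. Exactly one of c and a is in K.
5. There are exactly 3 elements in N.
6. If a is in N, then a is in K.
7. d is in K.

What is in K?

K = {a, d, e}

From (7): d ∈ K.
Suppose a ∉ K: no assignment then satisfies all the clues, so a ∈ K.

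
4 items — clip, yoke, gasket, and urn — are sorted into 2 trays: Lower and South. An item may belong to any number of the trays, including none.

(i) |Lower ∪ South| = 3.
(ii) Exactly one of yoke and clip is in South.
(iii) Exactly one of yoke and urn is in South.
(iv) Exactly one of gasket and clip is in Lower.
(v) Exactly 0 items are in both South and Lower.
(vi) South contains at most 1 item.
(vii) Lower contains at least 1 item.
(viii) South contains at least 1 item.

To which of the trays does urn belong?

urn: Lower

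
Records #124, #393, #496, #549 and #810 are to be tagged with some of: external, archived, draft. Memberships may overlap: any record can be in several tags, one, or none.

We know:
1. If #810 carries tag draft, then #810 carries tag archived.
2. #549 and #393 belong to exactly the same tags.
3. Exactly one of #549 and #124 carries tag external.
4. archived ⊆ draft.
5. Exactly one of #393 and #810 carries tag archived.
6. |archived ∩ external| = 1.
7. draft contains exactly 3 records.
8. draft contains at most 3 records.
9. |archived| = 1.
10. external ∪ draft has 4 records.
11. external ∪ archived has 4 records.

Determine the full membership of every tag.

external = {#393, #496, #549, #810}; archived = {#810}; draft = {#393, #549, #810}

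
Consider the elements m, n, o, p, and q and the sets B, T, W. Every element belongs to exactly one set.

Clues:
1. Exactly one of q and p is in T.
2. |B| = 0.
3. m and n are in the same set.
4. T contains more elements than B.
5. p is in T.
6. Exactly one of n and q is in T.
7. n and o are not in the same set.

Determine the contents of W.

From (5): p ∈ T.
(1) (exactly one): q ∉ T.
(2): B already has 0, so the rest are out.
(6) (exactly one): n ∈ T.
(7): o ∉ T.
Only one set left: o ∈ W.
Only one set left: q ∈ W.
(3): m matches n: m ∈ T.

W = {o, q}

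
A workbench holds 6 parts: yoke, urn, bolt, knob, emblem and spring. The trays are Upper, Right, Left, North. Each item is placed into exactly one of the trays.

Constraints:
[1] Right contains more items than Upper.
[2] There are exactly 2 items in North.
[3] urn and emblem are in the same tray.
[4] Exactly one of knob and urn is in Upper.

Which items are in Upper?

Upper = {knob}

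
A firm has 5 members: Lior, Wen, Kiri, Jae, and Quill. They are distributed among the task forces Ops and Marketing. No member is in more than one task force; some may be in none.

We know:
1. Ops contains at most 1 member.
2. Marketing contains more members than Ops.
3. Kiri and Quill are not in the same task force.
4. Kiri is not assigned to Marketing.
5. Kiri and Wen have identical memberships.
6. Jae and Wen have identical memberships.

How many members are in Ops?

0

From (4): Kiri ∉ Marketing.
(5): Wen matches Kiri: Wen ∉ Marketing.
(6): Jae matches Wen: Jae ∉ Marketing.
Suppose Lior ∈ Ops: no assignment then satisfies all the clues, so Lior ∉ Ops.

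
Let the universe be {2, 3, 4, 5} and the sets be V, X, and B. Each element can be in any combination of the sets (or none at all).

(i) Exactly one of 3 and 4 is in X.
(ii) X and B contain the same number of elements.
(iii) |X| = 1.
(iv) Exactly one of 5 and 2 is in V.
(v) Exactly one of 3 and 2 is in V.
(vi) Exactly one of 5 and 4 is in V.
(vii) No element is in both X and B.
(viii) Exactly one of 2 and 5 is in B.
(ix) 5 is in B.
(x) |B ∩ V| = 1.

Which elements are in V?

V = {3, 5}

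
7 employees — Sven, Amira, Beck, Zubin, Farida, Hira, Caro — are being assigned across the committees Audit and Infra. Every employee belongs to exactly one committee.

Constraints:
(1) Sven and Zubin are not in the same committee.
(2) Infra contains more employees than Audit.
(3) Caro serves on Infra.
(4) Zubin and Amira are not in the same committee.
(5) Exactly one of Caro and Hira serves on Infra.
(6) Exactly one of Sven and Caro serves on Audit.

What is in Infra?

Infra = {Beck, Caro, Farida, Zubin}

From (3): Caro ∈ Infra.
(5) (exactly one): Hira ∉ Infra.
(6) (exactly one): Sven ∈ Audit.
Only one committee left: Hira ∈ Audit.
(1): Zubin ∉ Audit.
Only one committee left: Zubin ∈ Infra.
(4): Amira ∉ Infra.
Only one committee left: Amira ∈ Audit.
Suppose Beck ∉ Infra: no assignment then satisfies all the clues, so Beck ∈ Infra.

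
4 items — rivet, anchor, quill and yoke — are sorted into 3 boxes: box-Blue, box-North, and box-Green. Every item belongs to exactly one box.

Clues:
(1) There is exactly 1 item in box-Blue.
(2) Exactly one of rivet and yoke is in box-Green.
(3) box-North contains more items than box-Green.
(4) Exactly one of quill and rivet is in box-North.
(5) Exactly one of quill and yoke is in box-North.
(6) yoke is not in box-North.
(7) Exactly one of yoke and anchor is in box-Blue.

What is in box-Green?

box-Green = {rivet}

From (6): yoke ∉ box-North.
(5) (exactly one): quill ∈ box-North.
(4) (exactly one): rivet ∉ box-North.
Suppose rivet ∉ box-Green: no assignment then satisfies all the clues, so rivet ∈ box-Green.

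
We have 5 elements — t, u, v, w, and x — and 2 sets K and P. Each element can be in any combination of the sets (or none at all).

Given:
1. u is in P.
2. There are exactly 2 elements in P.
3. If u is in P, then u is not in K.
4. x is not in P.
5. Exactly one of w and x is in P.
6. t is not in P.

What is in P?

P = {u, w}

From (1): u ∈ P.
From (4): x ∉ P.
From (6): t ∉ P.
(3): u ∉ K.
(5) (exactly one): w ∈ P.
(2): P already has 2, so the rest are out.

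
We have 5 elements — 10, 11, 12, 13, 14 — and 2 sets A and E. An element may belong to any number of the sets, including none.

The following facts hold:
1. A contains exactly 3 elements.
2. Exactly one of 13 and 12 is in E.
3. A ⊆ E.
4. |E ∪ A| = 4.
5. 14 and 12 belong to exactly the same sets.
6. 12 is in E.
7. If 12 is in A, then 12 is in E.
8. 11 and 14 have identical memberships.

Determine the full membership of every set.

A = {11, 12, 14}; E = {10, 11, 12, 14}

From (6): 12 ∈ E.
(2) (exactly one): 13 ∉ E.
(3) contrapositive: 13 ∉ A.
(5): 14 matches 12: 14 ∈ E.
(8): 11 matches 14: 11 ∈ E.
Suppose 10 ∈ A: no assignment then satisfies all the clues, so 10 ∉ A.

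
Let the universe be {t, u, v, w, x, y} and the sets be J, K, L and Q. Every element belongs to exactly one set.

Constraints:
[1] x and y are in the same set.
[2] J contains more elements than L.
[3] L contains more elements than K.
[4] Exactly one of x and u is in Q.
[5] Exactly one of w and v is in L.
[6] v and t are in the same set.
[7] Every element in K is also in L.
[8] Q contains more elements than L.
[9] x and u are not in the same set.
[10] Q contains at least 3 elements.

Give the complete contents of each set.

J = {x, y}; K = {}; L = {w}; Q = {t, u, v}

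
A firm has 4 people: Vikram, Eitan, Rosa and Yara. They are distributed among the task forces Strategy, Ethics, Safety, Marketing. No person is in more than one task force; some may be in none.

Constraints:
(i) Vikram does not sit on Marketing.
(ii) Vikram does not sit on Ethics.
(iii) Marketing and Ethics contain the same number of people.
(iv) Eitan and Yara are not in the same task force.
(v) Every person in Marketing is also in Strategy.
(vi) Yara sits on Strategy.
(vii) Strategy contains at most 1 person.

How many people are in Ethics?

0

From (i): Vikram ∉ Marketing.
From (ii): Vikram ∉ Ethics.
From (vi): Yara ∈ Strategy.
(iv): Eitan ∉ Strategy.
(v) contrapositive: Eitan ∉ Marketing.
(vii): Strategy already has 1, so the rest are out.
(v) contrapositive: Rosa ∉ Marketing.
Suppose Eitan ∈ Ethics: no assignment then satisfies all the clues, so Eitan ∉ Ethics.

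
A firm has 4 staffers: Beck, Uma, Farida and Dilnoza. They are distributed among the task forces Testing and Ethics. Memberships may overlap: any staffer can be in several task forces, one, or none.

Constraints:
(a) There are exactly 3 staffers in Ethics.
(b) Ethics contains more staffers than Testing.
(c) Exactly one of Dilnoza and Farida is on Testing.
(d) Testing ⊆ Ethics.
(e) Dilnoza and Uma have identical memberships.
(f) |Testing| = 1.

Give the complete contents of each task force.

Testing = {Farida}; Ethics = {Dilnoza, Farida, Uma}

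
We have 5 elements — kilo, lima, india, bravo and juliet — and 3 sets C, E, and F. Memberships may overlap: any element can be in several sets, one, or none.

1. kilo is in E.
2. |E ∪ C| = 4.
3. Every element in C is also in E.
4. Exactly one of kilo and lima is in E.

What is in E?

E = {bravo, india, juliet, kilo}

From (1): kilo ∈ E.
(4) (exactly one): lima ∉ E.
(3) contrapositive: lima ∉ C.
Suppose india ∉ E: no assignment then satisfies all the clues, so india ∈ E.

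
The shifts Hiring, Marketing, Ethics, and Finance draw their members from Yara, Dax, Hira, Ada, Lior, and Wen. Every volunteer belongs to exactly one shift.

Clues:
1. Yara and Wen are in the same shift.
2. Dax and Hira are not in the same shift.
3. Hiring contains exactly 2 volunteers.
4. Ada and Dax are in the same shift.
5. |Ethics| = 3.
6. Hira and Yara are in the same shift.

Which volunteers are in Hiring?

Hiring = {Ada, Dax}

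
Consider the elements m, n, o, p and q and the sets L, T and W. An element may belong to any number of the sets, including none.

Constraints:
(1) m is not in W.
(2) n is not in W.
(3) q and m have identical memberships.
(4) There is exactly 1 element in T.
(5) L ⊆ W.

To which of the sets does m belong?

From (1): m ∉ W.
From (2): n ∉ W.
(3): q matches m: q ∉ W.
(5) contrapositive: m ∉ L.
(5) contrapositive: n ∉ L.
(5) contrapositive: q ∉ L.
Suppose m ∈ T: no assignment then satisfies all the clues, so m ∉ T.

m: none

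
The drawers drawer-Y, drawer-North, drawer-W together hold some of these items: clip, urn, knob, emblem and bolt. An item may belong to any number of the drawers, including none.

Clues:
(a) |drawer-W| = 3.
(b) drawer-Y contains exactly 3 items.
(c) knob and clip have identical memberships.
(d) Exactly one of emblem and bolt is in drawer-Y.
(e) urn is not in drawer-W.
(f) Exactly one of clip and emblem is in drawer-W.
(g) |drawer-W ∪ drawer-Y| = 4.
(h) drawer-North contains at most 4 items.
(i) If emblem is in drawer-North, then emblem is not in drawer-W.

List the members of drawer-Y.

From (e): urn ∉ drawer-W.
Suppose clip ∉ drawer-Y: no assignment then satisfies all the clues, so clip ∈ drawer-Y.

drawer-Y = {clip, emblem, knob}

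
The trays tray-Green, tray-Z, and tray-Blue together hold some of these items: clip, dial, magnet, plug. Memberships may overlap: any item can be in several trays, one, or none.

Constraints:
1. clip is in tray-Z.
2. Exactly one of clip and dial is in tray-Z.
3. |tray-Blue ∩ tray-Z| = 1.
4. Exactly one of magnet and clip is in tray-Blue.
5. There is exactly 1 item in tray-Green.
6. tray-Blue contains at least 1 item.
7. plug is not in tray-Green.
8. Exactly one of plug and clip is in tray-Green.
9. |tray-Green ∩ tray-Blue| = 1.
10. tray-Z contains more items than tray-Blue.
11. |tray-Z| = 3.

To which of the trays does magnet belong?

magnet: tray-Z

From (1): clip ∈ tray-Z.
From (7): plug ∉ tray-Green.
(2) (exactly one): dial ∉ tray-Z.
(8) (exactly one): clip ∈ tray-Green.
(11): only 3 candidates remain for tray-Z, so all are in.
(5): tray-Green already has 1, so the rest are out.
Suppose magnet ∈ tray-Blue: no assignment then satisfies all the clues, so magnet ∉ tray-Blue.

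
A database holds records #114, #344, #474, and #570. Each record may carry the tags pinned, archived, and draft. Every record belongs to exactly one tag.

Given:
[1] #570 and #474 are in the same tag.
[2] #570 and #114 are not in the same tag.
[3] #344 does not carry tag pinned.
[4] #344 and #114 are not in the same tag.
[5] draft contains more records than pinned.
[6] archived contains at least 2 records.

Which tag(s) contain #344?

From (3): #344 ∉ pinned.
Suppose #344 ∉ archived: no assignment then satisfies all the clues, so #344 ∈ archived.

#344: archived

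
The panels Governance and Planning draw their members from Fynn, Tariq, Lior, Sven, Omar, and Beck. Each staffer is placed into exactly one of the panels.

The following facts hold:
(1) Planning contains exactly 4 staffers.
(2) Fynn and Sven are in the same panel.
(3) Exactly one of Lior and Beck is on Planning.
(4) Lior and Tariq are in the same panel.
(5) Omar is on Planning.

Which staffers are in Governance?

From (5): Omar ∈ Planning.
Suppose Fynn ∈ Governance: no assignment then satisfies all the clues, so Fynn ∉ Governance.

Governance = {Lior, Tariq}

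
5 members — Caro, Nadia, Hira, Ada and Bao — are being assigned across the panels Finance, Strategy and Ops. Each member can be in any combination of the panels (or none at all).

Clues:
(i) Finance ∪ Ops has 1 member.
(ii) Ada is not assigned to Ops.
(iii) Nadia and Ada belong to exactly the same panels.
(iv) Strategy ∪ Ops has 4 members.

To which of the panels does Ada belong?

Ada: Strategy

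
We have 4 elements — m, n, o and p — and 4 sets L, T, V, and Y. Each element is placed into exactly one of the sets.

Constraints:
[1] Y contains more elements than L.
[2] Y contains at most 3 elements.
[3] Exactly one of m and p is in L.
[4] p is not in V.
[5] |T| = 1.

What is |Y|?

From (4): p ∉ V.
Suppose m ∈ V: no assignment then satisfies all the clues, so m ∉ V.

2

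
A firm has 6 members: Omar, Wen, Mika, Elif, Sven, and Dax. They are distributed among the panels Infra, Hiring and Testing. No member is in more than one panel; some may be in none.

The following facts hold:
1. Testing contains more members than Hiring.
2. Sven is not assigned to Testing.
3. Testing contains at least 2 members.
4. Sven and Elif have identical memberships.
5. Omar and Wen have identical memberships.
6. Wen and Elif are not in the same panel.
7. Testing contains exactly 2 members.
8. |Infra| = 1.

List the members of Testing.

Testing = {Omar, Wen}

From (2): Sven ∉ Testing.
(4): Elif matches Sven: Elif ∉ Testing.
Suppose Omar ∉ Testing: no assignment then satisfies all the clues, so Omar ∈ Testing.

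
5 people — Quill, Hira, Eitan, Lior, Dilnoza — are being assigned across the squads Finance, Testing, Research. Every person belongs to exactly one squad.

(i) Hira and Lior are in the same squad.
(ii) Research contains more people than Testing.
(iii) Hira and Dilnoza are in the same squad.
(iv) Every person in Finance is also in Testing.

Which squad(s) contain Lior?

Lior: Research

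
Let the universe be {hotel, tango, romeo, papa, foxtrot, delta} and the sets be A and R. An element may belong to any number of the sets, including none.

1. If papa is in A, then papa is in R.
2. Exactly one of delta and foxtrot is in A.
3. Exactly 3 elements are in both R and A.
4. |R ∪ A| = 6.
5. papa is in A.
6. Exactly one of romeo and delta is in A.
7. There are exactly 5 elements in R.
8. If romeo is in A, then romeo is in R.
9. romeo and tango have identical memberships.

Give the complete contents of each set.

A = {foxtrot, papa, romeo, tango}; R = {delta, hotel, papa, romeo, tango}

From (5): papa ∈ A.
(1): papa ∈ R.
Suppose hotel ∈ A: no assignment then satisfies all the clues, so hotel ∉ A.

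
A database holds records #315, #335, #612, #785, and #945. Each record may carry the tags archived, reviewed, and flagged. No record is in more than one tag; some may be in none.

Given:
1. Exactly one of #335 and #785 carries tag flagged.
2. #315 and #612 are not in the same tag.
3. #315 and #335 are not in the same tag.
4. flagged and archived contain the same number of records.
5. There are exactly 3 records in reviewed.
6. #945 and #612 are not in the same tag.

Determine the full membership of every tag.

archived = {#612}; reviewed = {#315, #785, #945}; flagged = {#335}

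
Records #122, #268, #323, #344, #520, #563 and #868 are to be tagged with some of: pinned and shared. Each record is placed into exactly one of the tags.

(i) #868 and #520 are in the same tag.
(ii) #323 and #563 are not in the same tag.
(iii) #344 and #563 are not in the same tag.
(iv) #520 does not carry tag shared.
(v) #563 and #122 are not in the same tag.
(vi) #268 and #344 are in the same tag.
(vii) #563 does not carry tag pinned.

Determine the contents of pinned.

pinned = {#122, #268, #323, #344, #520, #868}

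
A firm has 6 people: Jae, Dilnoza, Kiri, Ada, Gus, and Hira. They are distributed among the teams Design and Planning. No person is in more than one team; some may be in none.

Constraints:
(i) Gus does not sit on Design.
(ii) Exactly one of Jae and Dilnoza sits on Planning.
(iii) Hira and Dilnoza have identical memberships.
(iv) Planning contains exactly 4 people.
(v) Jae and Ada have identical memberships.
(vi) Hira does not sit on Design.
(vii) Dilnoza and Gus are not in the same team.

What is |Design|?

0

From (i): Gus ∉ Design.
From (vi): Hira ∉ Design.
(iii): Dilnoza matches Hira: Dilnoza ∉ Design.
Suppose Jae ∈ Design: no assignment then satisfies all the clues, so Jae ∉ Design.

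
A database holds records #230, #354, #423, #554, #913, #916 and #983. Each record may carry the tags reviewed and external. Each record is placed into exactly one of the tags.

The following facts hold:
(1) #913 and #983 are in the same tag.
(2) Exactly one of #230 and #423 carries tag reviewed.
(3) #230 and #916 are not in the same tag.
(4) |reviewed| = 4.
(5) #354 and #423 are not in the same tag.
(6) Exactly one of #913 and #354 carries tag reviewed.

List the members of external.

external = {#230, #354, #554}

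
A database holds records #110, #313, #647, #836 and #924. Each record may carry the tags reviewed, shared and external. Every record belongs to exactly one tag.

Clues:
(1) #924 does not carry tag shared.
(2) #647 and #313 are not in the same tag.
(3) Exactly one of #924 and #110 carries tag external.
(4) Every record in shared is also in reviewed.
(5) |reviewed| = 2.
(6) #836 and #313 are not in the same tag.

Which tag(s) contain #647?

From (1): #924 ∉ shared.
Suppose #647 ∈ reviewed: no assignment then satisfies all the clues, so #647 ∉ reviewed.

#647: external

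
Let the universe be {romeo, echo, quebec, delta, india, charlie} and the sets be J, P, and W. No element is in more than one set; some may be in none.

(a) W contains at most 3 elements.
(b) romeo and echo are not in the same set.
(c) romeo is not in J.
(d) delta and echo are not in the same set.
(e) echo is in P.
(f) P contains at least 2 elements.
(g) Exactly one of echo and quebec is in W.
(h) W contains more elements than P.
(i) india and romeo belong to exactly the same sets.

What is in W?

W = {india, quebec, romeo}

From (c): romeo ∉ J.
From (e): echo ∈ P.
(b): romeo ∉ P.
(d): delta ∉ P.
(g) (exactly one): quebec ∈ W.
(i): india matches romeo: india ∉ J.
(i): india matches romeo: india ∉ P.
(f): only 2 candidates remain for P, so all are in.
Suppose romeo ∉ W: no assignment then satisfies all the clues, so romeo ∈ W.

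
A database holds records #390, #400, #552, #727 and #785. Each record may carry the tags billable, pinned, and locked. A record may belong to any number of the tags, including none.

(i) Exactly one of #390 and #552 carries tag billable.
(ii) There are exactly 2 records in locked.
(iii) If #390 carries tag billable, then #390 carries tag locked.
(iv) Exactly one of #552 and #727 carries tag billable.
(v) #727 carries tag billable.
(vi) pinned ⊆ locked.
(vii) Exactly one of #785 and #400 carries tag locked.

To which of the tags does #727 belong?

From (v): #727 ∈ billable.
(iv) (exactly one): #552 ∉ billable.
(i) (exactly one): #390 ∈ billable.
(iii): #390 ∈ locked.
Suppose #727 ∈ pinned: no assignment then satisfies all the clues, so #727 ∉ pinned.

#727: billable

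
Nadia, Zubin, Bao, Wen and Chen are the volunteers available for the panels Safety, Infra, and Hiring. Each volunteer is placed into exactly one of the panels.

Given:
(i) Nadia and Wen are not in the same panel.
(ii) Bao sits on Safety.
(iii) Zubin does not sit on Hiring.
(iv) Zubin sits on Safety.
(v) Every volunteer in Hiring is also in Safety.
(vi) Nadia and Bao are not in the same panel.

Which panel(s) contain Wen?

Wen: Safety

From (ii): Bao ∈ Safety.
From (iii): Zubin ∉ Hiring.
From (iv): Zubin ∈ Safety.
(vi): Nadia ∉ Safety.
(v) contrapositive: Nadia ∉ Hiring.
Only one panel left: Nadia ∈ Infra.
(i): Wen ∉ Infra.
Suppose Wen ∉ Safety: no assignment then satisfies all the clues, so Wen ∈ Safety.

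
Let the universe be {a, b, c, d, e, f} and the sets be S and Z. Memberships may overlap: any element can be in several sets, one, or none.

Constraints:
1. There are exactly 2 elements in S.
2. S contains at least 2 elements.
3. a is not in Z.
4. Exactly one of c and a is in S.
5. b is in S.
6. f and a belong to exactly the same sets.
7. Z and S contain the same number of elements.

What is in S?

S = {b, c}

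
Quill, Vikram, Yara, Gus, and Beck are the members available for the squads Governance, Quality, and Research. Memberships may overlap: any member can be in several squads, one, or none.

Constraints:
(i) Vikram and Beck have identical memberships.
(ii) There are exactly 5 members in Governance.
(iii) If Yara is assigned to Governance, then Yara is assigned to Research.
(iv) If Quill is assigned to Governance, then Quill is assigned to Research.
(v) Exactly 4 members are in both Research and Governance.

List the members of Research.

Research = {Beck, Quill, Vikram, Yara}

(ii): only 5 candidates remain for Governance, so all are in.
(iii): Yara ∈ Research.
(iv): Quill ∈ Research.
Suppose Vikram ∉ Research: no assignment then satisfies all the clues, so Vikram ∈ Research.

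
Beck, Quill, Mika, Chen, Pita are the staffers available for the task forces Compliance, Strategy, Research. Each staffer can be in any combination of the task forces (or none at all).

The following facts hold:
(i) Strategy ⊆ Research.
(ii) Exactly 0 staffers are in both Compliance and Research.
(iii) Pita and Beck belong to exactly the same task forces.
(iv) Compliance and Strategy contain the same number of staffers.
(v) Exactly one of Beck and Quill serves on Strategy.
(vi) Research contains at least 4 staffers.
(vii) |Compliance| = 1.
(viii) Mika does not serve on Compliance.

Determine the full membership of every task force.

Compliance = {Chen}; Strategy = {Quill}; Research = {Beck, Mika, Pita, Quill}

From (viii): Mika ∉ Compliance.
Suppose Beck ∈ Compliance: no assignment then satisfies all the clues, so Beck ∉ Compliance.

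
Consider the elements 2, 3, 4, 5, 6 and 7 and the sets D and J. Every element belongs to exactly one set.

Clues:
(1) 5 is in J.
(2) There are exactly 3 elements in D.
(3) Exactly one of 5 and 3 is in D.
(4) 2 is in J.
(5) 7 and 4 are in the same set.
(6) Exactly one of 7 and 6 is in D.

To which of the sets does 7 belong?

7: D

From (1): 5 ∈ J.
From (4): 2 ∈ J.
(3) (exactly one): 3 ∈ D.
Suppose 7 ∉ D: no assignment then satisfies all the clues, so 7 ∈ D.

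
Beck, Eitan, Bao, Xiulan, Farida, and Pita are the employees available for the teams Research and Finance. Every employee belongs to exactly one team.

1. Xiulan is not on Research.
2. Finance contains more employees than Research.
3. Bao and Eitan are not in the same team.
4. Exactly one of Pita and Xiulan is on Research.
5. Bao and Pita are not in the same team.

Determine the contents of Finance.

Finance = {Bao, Beck, Farida, Xiulan}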